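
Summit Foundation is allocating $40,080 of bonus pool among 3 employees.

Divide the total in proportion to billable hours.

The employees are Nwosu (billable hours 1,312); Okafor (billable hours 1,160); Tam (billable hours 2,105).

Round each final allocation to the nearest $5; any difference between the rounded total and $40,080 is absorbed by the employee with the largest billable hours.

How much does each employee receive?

Nwosu: $11,490 · Okafor: $10,160 · Tam: $18,430

Total billable hours = 1,312 + 1,160 + 2,105 = 4,577.
Raw shares: Nwosu 11,488.96; Okafor 10,157.92; Tam 18,433.12.
After rounding ($5): Nwosu $11,490; Okafor $10,160; Tam $18,435. Sum = $40,085.
Difference $40,080 − $40,085 = −$5 applied to largest billable hours (Tam): Tam becomes $18,430.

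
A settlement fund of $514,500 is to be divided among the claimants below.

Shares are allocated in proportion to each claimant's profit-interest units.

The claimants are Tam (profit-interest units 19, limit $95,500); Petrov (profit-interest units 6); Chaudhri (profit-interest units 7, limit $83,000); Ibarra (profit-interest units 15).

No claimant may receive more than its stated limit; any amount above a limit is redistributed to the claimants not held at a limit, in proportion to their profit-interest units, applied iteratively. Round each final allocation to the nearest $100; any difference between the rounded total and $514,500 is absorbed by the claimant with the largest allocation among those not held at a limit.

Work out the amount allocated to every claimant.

Combined profit-interest units = 47.
Proportional shares (ignoring caps): Tam 207,989.36; Petrov 65,680.85; Chaudhri 76,627.66; Ibarra 164,202.13.
Cap binds for Tam ($95,500); balance $419,000 reallocated over remaining profit-interest units 28.
Cap binds for Chaudhri ($83,000); balance $336,000 reallocated over remaining profit-interest units 21.
Shares after redistribution: Petrov 96,000.00 → $96,000; Ibarra 240,000.00 → $240,000.

Tam: $95,500; Petrov: $96,000; Chaudhri: $83,000; Ibarra: $240,000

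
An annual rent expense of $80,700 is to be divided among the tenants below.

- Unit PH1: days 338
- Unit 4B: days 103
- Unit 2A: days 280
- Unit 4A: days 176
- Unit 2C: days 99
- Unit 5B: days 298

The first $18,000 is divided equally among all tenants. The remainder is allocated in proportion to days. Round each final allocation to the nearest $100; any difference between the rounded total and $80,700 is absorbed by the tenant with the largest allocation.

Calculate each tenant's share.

Unit PH1: $19,400; Unit 4B: $8,000; Unit 2A: $16,600; Unit 4A: $11,500; Unit 2C: $7,800; Unit 5B: $17,400

First tranche $18,000 split equally: $3,000 each.
Remainder $62,700 by days (total 1,294): Unit PH1 16,377.59 → $16,400; Unit 4B 4,990.80 → $5,000; Unit 2A 13,567.23 → $13,600; Unit 4A 8,527.98 → $8,500; Unit 2C 4,796.99 → $4,800; Unit 5B 14,439.41 → $14,400.
Totals: Unit PH1 $3,000 + $16,400 = $19,400; Unit 4B $3,000 + $5,000 = $8,000; Unit 2A $3,000 + $13,600 = $16,600; Unit 4A $3,000 + $8,500 = $11,500; Unit 2C $3,000 + $4,800 = $7,800; Unit 5B $3,000 + $14,400 = $17,400.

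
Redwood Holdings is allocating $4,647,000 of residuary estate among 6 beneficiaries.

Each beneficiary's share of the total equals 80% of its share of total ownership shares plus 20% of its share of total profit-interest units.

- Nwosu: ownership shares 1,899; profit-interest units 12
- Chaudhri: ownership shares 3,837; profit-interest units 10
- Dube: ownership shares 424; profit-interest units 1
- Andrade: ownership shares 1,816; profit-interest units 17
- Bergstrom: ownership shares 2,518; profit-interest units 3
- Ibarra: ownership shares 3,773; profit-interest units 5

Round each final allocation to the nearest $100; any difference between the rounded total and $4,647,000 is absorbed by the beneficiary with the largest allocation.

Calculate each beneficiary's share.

Nwosu: $727,200; Chaudhri: $1,193,400; Dube: $129,800; Andrade: $802,400; Bergstrom: $714,200; Ibarra: $1,080,000

Ownership shares total 14,267; profit-interest units total 48.
Combined weights (80% ownership shares + 20% profit-interest units): Nwosu 0.1565; Chaudhri 0.2568; Dube 0.0279; Andrade 0.1727; Bergstrom 0.1537; Ibarra 0.2324.
Raw shares: Nwosu 727,178.79; Chaudhri 1,193,444.95; Dube 129,845.60; Andrade 802,363.71; Bergstrom 714,211.20; Ibarra 1,079,955.75.
At nearest $100: Nwosu $727,200; Chaudhri $1,193,400; Dube $129,800; Andrade $802,400; Bergstrom $714,200; Ibarra $1,080,000. Sum = $4,647,000.
Sum already equals the total — no adjustment.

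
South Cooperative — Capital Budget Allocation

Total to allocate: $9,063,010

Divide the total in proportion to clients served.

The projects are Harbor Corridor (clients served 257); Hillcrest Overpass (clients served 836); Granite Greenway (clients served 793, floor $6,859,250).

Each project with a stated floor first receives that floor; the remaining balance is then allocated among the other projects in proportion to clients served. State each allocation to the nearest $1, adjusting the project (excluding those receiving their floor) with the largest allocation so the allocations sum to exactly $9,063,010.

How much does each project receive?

Guaranteed amounts: Granite Greenway $6,859,250. Residual $2,203,760.
Residual split over remaining clients served 1,093: Harbor Corridor 518,175.96 → $518,176; Hillcrest Overpass 1,685,584.04 → $1,685,584.

Harbor Corridor: $518,176; Hillcrest Overpass: $1,685,584; Granite Greenway: $6,859,250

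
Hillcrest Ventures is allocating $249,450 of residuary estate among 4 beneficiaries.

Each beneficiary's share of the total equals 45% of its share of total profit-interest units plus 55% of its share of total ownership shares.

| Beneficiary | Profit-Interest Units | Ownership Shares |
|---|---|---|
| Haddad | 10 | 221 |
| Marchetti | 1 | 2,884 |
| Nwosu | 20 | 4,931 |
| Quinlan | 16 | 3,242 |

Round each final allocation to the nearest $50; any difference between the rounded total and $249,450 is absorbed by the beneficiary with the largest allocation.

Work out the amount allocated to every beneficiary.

Totals — profit-interest units 47, ownership shares 11,278.
Blended shares (45% profit-interest units + 55% ownership shares): Haddad 0.1065; Marchetti 0.1502; Nwosu 0.4320; Quinlan 0.3113.
Unrounded shares: Haddad 26,571.99; Marchetti 37,472.37; Nwosu 107,752.91; Quinlan 77,652.73.
Rounded to nearest $50: Haddad $26,550; Marchetti $37,450; Nwosu $107,750; Quinlan $77,650. Sum = $249,400.
Difference $249,450 − $249,400 = +$50 applied to largest allocation (Nwosu): Nwosu becomes $107,800.

Haddad: $26,550 | Marchetti: $37,450 | Nwosu: $107,800 | Quinlan: $77,650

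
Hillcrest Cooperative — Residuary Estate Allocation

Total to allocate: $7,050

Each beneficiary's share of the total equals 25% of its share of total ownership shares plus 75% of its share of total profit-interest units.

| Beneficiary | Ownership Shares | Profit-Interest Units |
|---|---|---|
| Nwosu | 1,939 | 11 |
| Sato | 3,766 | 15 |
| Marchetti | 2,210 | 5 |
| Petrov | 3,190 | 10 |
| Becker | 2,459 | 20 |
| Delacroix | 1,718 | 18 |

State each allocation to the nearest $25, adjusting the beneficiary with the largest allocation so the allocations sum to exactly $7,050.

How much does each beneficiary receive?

Totals — ownership shares 15,282, profit-interest units 79.
Combined weights (25% ownership shares + 75% profit-interest units): Nwosu 0.1362; Sato 0.2040; Marchetti 0.0836; Petrov 0.1471; Becker 0.2301; Delacroix 0.1990.
Pro-rata amounts: Nwosu 959.86; Sato 1,438.30; Marchetti 589.54; Petrov 1,037.21; Becker 1,622.21; Delacroix 1,402.89.
At nearest $25: Nwosu $950; Sato $1,450; Marchetti $600; Petrov $1,025; Becker $1,625; Delacroix $1,400. Sum = $7,050.
No rounding difference to absorb.

Nwosu: $950 · Sato: $1,450 · Marchetti: $600 · Petrov: $1,025 · Becker: $1,625 · Delacroix: $1,400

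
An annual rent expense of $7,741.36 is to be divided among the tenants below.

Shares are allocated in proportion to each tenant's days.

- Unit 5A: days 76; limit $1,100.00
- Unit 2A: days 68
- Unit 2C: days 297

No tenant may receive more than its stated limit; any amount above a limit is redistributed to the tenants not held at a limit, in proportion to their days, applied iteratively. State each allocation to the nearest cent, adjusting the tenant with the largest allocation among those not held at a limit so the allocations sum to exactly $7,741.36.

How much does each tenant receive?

Combined days = 441.
Unconstrained shares: Unit 5A 1,334.1119; Unit 2A 1,193.6791; Unit 2C 5,213.5690.
Cap binds for Unit 5A ($1,100.00); residual $6,641.36 reallocated over remaining days 365.
Remaining shares: Unit 2A 1,237.2945 → $1,237.29; Unit 2C 5,404.0655 → $5,404.07.

Unit 5A: $1,100.00; Unit 2A: $1,237.29; Unit 2C: $5,404.07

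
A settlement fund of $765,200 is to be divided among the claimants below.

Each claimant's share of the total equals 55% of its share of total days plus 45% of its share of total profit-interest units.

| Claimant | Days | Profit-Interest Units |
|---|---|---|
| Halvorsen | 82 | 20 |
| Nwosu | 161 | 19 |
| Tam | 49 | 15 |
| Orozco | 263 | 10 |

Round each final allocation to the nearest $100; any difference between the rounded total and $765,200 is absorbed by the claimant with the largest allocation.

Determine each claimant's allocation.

Days total 555; profit-interest units total 64.
Blended shares (55% days + 45% profit-interest units): Halvorsen 0.2219; Nwosu 0.2931; Tam 0.1540; Orozco 0.3309.
Raw shares: Halvorsen 169,787.37; Nwosu 224,313.25; Tam 117,861.70; Orozco 253,237.68.
After rounding ($100): Halvorsen $169,800; Nwosu $224,300; Tam $117,900; Orozco $253,200. Sum = $765,200.
Sum already equals the total — no adjustment.

Halvorsen: $169,800; Nwosu: $224,300; Tam: $117,900; Orozco: $253,200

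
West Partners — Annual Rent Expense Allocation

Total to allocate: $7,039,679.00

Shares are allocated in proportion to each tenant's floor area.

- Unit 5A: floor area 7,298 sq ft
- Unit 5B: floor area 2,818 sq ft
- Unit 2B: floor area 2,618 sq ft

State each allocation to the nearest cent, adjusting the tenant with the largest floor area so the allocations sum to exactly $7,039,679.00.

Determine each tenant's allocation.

Unit 5A: $4,034,519.97 · Unit 5B: $1,557,862.06 · Unit 2B: $1,447,296.97

Combined floor area = 7,298 + 2,818 + 2,618 = 12,734.
Raw shares: Unit 5A 4,034,519.9735; Unit 5B 1,557,862.0561; Unit 2B 1,447,296.9705.
Rounded to nearest cent: Unit 5A $4,034,519.97; Unit 5B $1,557,862.06; Unit 2B $1,447,296.97. Sum = $7,039,679.00.
No rounding difference to absorb.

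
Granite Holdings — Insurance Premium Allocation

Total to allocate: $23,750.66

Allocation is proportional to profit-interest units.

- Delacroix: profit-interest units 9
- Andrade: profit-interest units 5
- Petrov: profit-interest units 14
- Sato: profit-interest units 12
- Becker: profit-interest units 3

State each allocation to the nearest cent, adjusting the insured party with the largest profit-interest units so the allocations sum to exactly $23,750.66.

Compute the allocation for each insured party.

Total profit-interest units = 9 + 5 + 14 + 12 + 3 = 43.
Unrounded shares: Delacroix 4,971.0684; Andrade 2,761.7047; Petrov 7,732.7730; Sato 6,628.0912; Becker 1,657.0228.
Rounded to nearest cent: Delacroix $4,971.07; Andrade $2,761.70; Petrov $7,732.77; Sato $6,628.09; Becker $1,657.02. Sum = $23,750.65.
Difference $23,750.66 − $23,750.65 = +$0.01 applied to largest profit-interest units (Petrov): Petrov becomes $7,732.78.

Delacroix: $4,971.07 | Andrade: $2,761.70 | Petrov: $7,732.78 | Sato: $6,628.09 | Becker: $1,657.02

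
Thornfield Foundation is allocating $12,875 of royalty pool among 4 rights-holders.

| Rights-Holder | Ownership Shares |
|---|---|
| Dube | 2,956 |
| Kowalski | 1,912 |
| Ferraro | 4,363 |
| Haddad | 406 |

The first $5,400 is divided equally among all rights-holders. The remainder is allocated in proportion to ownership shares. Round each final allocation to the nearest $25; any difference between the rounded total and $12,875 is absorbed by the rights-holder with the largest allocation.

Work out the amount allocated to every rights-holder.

Dube: $3,650 · Kowalski: $2,825 · Ferraro: $4,725 · Haddad: $1,675

$5,400 shared equally gives $1,350 per rights-holder.
Remainder $7,475 by ownership shares (total 9,637): Dube 2,292.84 → $2,300; Kowalski 1,483.05 → $1,475; Ferraro 3,384.19 → $3,375; Haddad 314.92 → $325.
Totals: Dube $1,350 + $2,300 = $3,650; Kowalski $1,350 + $1,475 = $2,825; Ferraro $1,350 + $3,375 = $4,725; Haddad $1,350 + $325 = $1,675.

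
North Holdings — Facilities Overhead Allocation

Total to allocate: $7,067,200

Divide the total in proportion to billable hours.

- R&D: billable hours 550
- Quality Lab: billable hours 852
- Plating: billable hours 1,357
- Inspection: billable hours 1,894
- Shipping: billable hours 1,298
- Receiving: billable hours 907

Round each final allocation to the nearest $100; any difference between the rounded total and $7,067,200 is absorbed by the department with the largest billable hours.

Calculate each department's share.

Sum of billable hours: 6,858.
Pro-rata amounts: R&D 550/6,858 × $7,067,200 = 566,777.49; Quality Lab 852/6,858 × $7,067,200 = 877,989.85; Plating 1,357/6,858 × $7,067,200 = 1,398,394.63; Inspection 1,894/6,858 × $7,067,200 = 1,951,775.56; Shipping 1,298/6,858 × $7,067,200 = 1,337,594.87; Receiving 907/6,858 × $7,067,200 = 934,667.60.
After rounding ($100): R&D $566,800; Quality Lab $878,000; Plating $1,398,400; Inspection $1,951,800; Shipping $1,337,600; Receiving $934,700. Sum = $7,067,300.
Difference $7,067,200 − $7,067,300 = −$100 applied to largest billable hours (Inspection): Inspection becomes $1,951,700.

R&D: $566,800 | Quality Lab: $878,000 | Plating: $1,398,400 | Inspection: $1,951,700 | Shipping: $1,337,600 | Receiving: $934,700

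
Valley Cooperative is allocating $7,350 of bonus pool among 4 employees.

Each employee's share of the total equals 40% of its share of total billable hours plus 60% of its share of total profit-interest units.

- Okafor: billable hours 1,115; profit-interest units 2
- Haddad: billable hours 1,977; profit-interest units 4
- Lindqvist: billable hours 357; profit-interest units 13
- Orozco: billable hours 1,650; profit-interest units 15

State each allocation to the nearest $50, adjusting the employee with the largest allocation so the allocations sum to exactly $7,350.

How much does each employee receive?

Totals — billable hours 5,099, profit-interest units 34.
Composite weights (40% billable hours + 60% profit-interest units): Okafor 0.1228; Haddad 0.2257; Lindqvist 0.2574; Orozco 0.3941.
Proportional shares: Okafor 902.30; Haddad 1,658.73; Lindqvist 1,892.02; Orozco 2,896.95.
After rounding ($50): Okafor $900; Haddad $1,650; Lindqvist $1,900; Orozco $2,900. Sum = $7,350.
No rounding difference to absorb.

Okafor: $900; Haddad: $1,650; Lindqvist: $1,900; Orozco: $2,900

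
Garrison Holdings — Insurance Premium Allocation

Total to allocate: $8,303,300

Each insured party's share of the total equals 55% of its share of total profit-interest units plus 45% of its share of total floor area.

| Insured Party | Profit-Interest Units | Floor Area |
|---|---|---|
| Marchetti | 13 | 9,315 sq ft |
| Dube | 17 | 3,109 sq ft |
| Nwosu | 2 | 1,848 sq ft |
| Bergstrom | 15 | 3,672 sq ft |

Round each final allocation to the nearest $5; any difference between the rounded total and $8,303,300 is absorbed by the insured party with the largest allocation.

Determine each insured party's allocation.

Profit-interest units total 47; floor area total 17,944.
Composite weights (55% profit-interest units + 45% floor area): Marchetti 0.3857; Dube 0.2769; Nwosu 0.0697; Bergstrom 0.2676.
Raw shares: Marchetti 3,202,827.10; Dube 2,299,214.79; Nwosu 579,142.20; Bergstrom 2,222,115.91.
At nearest $5: Marchetti $3,202,825; Dube $2,299,215; Nwosu $579,140; Bergstrom $2,222,115. Sum = $8,303,295.
Difference $8,303,300 − $8,303,295 = +$5 applied to largest allocation (Marchetti): Marchetti becomes $3,202,830.

Marchetti: $3,202,830 | Dube: $2,299,215 | Nwosu: $579,140 | Bergstrom: $2,222,115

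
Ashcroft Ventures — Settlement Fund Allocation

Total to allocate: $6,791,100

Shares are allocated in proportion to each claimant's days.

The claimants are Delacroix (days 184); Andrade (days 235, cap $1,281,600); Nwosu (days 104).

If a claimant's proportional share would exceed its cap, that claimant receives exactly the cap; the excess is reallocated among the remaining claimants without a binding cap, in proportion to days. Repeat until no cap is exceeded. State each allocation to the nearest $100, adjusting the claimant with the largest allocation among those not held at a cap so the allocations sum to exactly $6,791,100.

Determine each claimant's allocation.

Sum of days: 523.
Unconstrained shares: Delacroix 2,389,220.65; Andrade 3,051,450.29; Nwosu 1,350,429.06.
Cap binds for Andrade ($1,281,600); residual $5,509,500 reallocated over remaining days 288.
Remaining shares: Delacroix 3,519,958.33 → $3,520,000; Nwosu 1,989,541.67 → $1,989,500.

Delacroix: $3,520,000; Andrade: $1,281,600; Nwosu: $1,989,500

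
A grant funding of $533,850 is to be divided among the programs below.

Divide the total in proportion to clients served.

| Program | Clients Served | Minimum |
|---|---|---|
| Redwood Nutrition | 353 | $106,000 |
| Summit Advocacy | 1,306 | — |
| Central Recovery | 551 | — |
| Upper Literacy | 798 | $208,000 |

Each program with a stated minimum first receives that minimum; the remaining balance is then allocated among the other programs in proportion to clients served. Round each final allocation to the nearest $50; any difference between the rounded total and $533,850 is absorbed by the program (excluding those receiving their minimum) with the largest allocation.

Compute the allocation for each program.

Guaranteed amounts: Redwood Nutrition $106,000; Upper Literacy $208,000. Balance $219,850.
Balance split over remaining clients served 1,857: Summit Advocacy 154,617.18 → $154,600; Central Recovery 65,232.82 → $65,250.

Redwood Nutrition: $106,000; Summit Advocacy: $154,600; Central Recovery: $65,250; Upper Literacy: $208,000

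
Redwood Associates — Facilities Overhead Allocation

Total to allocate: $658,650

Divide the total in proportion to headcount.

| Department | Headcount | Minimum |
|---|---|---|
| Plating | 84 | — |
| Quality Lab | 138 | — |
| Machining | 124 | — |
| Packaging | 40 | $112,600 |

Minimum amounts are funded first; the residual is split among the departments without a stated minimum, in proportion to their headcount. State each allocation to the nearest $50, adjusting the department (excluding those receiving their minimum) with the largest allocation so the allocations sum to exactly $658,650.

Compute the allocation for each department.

Fund the minimums — Packaging $112,600. Balance $546,050.
Balance split over remaining headcount 346: Plating 132,567.05 → $132,550; Quality Lab 217,788.73 → $217,800; Machining 195,694.22 → $195,700.

Plating: $132,550; Quality Lab: $217,800; Machining: $195,700; Packaging: $112,600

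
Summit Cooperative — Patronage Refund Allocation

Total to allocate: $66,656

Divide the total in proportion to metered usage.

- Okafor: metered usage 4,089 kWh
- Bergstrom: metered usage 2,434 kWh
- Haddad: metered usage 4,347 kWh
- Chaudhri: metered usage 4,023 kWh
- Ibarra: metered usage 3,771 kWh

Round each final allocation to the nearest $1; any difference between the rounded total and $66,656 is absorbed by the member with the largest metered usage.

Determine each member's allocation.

Okafor: $14,603 | Bergstrom: $8,693 | Haddad: $15,524 | Chaudhri: $14,368 | Ibarra: $13,468

Combined metered usage = 18,664.
Pro-rata amounts: Okafor 4,089/18,664 × $66,656 = 14,603.32; Bergstrom 2,434/18,664 × $66,656 = 8,692.71; Haddad 4,347/18,664 × $66,656 = 15,524.73; Chaudhri 4,023/18,664 × $66,656 = 14,367.61; Ibarra 3,771/18,664 × $66,656 = 13,467.63.
After rounding ($1): Okafor $14,603; Bergstrom $8,693; Haddad $15,525; Chaudhri $14,368; Ibarra $13,468. Sum = $66,657.
Difference $66,656 − $66,657 = −$1 applied to largest metered usage (Haddad): Haddad becomes $15,524.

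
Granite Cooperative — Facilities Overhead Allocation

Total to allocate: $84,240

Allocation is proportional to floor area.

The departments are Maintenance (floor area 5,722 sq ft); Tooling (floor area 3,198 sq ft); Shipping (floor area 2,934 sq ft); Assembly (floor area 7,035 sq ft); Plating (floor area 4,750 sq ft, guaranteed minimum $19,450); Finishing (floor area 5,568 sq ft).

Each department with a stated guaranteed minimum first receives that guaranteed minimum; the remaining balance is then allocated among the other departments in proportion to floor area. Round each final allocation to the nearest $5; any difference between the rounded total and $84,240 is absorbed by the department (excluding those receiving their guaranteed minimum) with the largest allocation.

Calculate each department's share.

Maintenance: $15,160; Tooling: $8,470; Shipping: $7,775; Assembly: $18,635; Plating: $19,450; Finishing: $14,750

Fund the minimums — Plating $19,450. Balance $64,790.
Balance split over remaining floor area 24,457: Maintenance 15,158.38 → $15,160; Tooling 8,471.95 → $8,470; Shipping 7,772.57 → $7,775; Assembly 18,636.70 → $18,635; Finishing 14,750.41 → $14,750.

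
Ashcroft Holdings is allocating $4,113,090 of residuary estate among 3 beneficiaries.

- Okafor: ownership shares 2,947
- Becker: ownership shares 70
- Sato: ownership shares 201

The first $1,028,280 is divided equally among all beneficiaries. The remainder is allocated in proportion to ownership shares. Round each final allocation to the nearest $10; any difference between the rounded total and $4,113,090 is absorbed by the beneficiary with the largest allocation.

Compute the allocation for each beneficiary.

Okafor: $3,167,790 · Becker: $409,860 · Sato: $535,440

First tranche $1,028,280 split equally: $342,760 each.
Remainder $3,084,810 by ownership shares (total 3,218): Okafor 2,825,026.44 → $2,825,030; Becker 67,102.77 → $67,100; Sato 192,680.80 → $192,680.
Totals: Okafor $342,760 + $2,825,030 = $3,167,790; Becker $342,760 + $67,100 = $409,860; Sato $342,760 + $192,680 = $535,440.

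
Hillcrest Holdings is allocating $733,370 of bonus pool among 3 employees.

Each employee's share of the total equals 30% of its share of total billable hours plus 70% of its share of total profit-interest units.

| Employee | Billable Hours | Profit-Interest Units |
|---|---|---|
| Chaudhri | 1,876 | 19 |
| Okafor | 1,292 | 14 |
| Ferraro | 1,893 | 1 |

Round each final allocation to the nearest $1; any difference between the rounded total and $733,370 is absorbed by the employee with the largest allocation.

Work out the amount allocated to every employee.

Billable hours total 5,061; profit-interest units total 34.
Combined weights (30% billable hours + 70% profit-interest units): Chaudhri 0.5024; Okafor 0.3648; Ferraro 0.1328.
Proportional shares: Chaudhri 368,430.27; Okafor 267,548.74; Ferraro 97,390.99.
Rounded to nearest $1: Chaudhri $368,430; Okafor $267,549; Ferraro $97,391. Sum = $733,370.
Sum already equals the total — no adjustment.

Chaudhri: $368,430; Okafor: $267,549; Ferraro: $97,391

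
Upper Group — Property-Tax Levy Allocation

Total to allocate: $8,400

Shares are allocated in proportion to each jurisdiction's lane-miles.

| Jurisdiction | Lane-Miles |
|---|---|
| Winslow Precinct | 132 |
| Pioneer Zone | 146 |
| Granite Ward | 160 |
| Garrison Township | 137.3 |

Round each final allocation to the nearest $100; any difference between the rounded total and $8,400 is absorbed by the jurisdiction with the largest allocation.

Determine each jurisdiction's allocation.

Sum of lane-miles: 575.3.
Unrounded shares: Winslow Precinct 132/575.3 × $8,400 = 1,927.34; Pioneer Zone 146/575.3 × $8,400 = 2,131.76; Granite Ward 160/575.3 × $8,400 = 2,336.17; Garrison Township 137.3/575.3 × $8,400 = 2,004.73.
At nearest $100: Winslow Precinct $1,900; Pioneer Zone $2,100; Granite Ward $2,300; Garrison Township $2,000. Sum = $8,300.
Difference $8,400 − $8,300 = +$100 applied to largest allocation (Granite Ward): Granite Ward becomes $2,400.

Winslow Precinct: $1,900; Pioneer Zone: $2,100; Granite Ward: $2,400; Garrison Township: $2,000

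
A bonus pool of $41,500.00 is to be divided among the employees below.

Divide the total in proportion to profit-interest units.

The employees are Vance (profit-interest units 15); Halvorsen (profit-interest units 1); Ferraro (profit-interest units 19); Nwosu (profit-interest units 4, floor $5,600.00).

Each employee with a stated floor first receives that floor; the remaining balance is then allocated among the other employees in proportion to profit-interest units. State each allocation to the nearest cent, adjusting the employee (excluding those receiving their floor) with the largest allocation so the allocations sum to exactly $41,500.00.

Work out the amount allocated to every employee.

Vance: $15,385.71 · Halvorsen: $1,025.71 · Ferraro: $19,488.58 · Nwosu: $5,600.00

Guaranteed amounts: Nwosu $5,600.00. Remaining pool $35,900.00.
Remaining pool split over remaining profit-interest units 35: Vance 15,385.7143 → $15,385.71; Halvorsen 1,025.7143 → $1,025.71; Ferraro 19,488.5714 → $19,488.57.
Rounding difference +$0.01 applied to Ferraro → $19,488.58.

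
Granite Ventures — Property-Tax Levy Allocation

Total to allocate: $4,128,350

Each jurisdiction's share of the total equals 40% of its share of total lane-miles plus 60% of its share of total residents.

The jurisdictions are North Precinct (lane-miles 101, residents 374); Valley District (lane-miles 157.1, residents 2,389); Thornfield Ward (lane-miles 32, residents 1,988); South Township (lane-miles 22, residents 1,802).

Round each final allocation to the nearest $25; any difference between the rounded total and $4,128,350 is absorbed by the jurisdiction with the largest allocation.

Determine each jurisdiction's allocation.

Lane-miles total 312.1; residents total 6,553.
Composite weights (40% lane-miles + 60% residents): North Precinct 0.1637; Valley District 0.4201; Thornfield Ward 0.2230; South Township 0.1932.
Pro-rata amounts: North Precinct 675,767.75; Valley District 1,734,258.86; Thornfield Ward 920,770.66; South Township 797,552.73.
At nearest $25: North Precinct $675,775; Valley District $1,734,250; Thornfield Ward $920,775; South Township $797,550. Sum = $4,128,350.
No rounding difference to absorb.

North Precinct: $675,775; Valley District: $1,734,250; Thornfield Ward: $920,775; South Township: $797,550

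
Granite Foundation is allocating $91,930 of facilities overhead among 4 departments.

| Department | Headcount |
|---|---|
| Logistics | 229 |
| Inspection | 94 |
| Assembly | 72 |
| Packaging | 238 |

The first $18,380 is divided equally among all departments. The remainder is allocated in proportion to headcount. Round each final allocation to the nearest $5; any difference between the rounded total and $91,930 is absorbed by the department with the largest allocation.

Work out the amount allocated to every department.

First tranche $18,380 split equally: $4,595 each.
Remainder $73,550 by headcount (total 633): Logistics 26,608.14 → $26,610; Inspection 10,922.12 → $10,920; Assembly 8,365.88 → $8,365; Packaging 27,653.87 → $27,655.
Totals: Logistics $4,595 + $26,610 = $31,205; Inspection $4,595 + $10,920 = $15,515; Assembly $4,595 + $8,365 = $12,960; Packaging $4,595 + $27,655 = $32,250.

Logistics: $31,205 · Inspection: $15,515 · Assembly: $12,960 · Packaging: $32,250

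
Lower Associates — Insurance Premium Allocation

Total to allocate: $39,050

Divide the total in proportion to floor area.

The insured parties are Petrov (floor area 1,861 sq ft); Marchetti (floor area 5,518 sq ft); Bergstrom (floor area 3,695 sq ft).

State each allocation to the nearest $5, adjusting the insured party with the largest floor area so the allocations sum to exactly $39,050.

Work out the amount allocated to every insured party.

Sum of floor area: 1,861 + 5,518 + 3,695 = 11,074.
Proportional shares: Petrov 6,562.40; Marchetti 19,458.00; Bergstrom 13,029.60.
Rounded to nearest $5: Petrov $6,560; Marchetti $19,460; Bergstrom $13,030. Sum = $39,050.
No rounding difference to absorb.

Petrov: $6,560 | Marchetti: $19,460 | Bergstrom: $13,030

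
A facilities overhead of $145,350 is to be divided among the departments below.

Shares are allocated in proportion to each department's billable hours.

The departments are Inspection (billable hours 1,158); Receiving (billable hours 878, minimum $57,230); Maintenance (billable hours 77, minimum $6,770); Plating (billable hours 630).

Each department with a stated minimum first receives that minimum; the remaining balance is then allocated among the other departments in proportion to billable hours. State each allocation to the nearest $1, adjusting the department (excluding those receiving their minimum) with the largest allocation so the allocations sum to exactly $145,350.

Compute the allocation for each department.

Inspection: $52,686; Receiving: $57,230; Maintenance: $6,770; Plating: $28,664

Guaranteed amounts: Receiving $57,230; Maintenance $6,770. Balance $81,350.
Balance split over remaining billable hours 1,788: Inspection 52,686.41 → $52,686; Plating 28,663.59 → $28,664.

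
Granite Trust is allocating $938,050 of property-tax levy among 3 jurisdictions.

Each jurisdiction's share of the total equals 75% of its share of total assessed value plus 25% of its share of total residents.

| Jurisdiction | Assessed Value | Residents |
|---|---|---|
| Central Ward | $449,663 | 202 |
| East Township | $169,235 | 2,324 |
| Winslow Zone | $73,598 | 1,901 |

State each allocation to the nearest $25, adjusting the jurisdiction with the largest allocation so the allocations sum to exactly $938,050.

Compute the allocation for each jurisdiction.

Assessed value total 692,496; residents total 4,427.
Blended shares (75% assessed value + 25% residents): Central Ward 0.4984; East Township 0.3145; Winslow Zone 0.1871.
Unrounded shares: Central Ward 467,533.24; East Township 295,043.16; Winslow Zone 175,473.60.
After rounding ($25): Central Ward $467,525; East Township $295,050; Winslow Zone $175,475. Sum = $938,050.
Sum already equals the total — no adjustment.

Central Ward: $467,525 | East Township: $295,050 | Winslow Zone: $175,475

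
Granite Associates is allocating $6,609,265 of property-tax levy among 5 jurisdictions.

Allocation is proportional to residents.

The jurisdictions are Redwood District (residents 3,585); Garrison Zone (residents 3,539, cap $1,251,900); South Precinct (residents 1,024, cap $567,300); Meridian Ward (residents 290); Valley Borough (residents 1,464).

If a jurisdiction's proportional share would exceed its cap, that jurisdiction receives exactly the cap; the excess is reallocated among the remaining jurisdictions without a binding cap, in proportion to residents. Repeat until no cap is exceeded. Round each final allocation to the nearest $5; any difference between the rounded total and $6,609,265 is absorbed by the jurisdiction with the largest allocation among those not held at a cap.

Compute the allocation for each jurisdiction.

Redwood District: $3,216,405 | Garrison Zone: $1,251,900 | South Precinct: $567,300 | Meridian Ward: $260,185 | Valley Borough: $1,313,475

Total residents = 9,902.
Proportional shares (ignoring caps): Redwood District 2,392,871.64; Garrison Zone 2,362,168.13; South Precinct 683,486.91; Meridian Ward 193,565.63; Valley Borough 977,172.69.
Capped: Garrison Zone ($1,251,900), South Precinct ($567,300); balance $4,790,065 reallocated over remaining residents 5,339.
Remaining shares: Redwood District 3,216,404.39 → $3,216,405; Meridian Ward 260,183.34 → $260,185; Valley Borough 1,313,477.27 → $1,313,475.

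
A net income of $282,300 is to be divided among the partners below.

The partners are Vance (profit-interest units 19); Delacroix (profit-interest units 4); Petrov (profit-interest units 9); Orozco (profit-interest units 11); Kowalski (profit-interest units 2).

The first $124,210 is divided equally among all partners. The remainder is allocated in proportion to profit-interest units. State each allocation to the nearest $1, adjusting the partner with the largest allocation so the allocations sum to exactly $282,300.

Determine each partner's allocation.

Vance: $91,592 · Delacroix: $38,894 · Petrov: $56,460 · Orozco: $63,486 · Kowalski: $31,868

First tranche $124,210 split equally: $24,842 each.
Remainder $158,090 by profit-interest units (total 45): Vance 66,749.11 → $66,749; Delacroix 14,052.44 → $14,052; Petrov 31,618.00 → $31,618; Orozco 38,644.22 → $38,644; Kowalski 7,026.22 → $7,026.
Rounding difference +$1 on remainder applied to Vance.
Totals: Vance $24,842 + $66,750 = $91,592; Delacroix $24,842 + $14,052 = $38,894; Petrov $24,842 + $31,618 = $56,460; Orozco $24,842 + $38,644 = $63,486; Kowalski $24,842 + $7,026 = $31,868.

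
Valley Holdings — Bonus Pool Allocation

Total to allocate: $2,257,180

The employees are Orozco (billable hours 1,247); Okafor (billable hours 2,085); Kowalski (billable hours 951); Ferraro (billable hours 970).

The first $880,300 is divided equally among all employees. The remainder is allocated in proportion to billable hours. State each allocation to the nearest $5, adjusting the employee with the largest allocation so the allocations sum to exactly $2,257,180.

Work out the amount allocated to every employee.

Equal tier: $880,300 ÷ 4 = $220,075 apiece.
Remainder $1,376,880 by billable hours (total 5,253): Orozco 326,855.01 → $326,855; Okafor 546,505.77 → $546,505; Kowalski 249,269.54 → $249,270; Ferraro 254,249.69 → $254,250.
Totals: Orozco $220,075 + $326,855 = $546,930; Okafor $220,075 + $546,505 = $766,580; Kowalski $220,075 + $249,270 = $469,345; Ferraro $220,075 + $254,250 = $474,325.

Orozco: $546,930; Okafor: $766,580; Kowalski: $469,345; Ferraro: $474,325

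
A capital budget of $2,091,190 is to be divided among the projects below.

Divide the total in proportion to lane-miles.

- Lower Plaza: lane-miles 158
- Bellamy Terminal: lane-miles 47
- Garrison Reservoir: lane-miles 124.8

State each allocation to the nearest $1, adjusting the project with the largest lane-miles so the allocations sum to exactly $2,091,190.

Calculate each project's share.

Combined lane-miles = 158 + 47 + 124.8 = 329.8.
Pro-rata amounts: Lower Plaza 1,001,843.60; Bellamy Terminal 298,016.77; Garrison Reservoir 791,329.63.
After rounding ($1): Lower Plaza $1,001,844; Bellamy Terminal $298,017; Garrison Reservoir $791,330. Sum = $2,091,191.
Difference $2,091,190 − $2,091,191 = −$1 applied to largest lane-miles (Lower Plaza): Lower Plaza becomes $1,001,843.

Lower Plaza: $1,001,843; Bellamy Terminal: $298,017; Garrison Reservoir: $791,330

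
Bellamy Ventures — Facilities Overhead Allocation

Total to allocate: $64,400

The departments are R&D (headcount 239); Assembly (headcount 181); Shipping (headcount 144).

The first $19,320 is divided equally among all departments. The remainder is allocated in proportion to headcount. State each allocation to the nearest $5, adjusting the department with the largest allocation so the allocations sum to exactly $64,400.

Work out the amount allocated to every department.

$19,320 shared equally gives $6,440 per department.
Remainder $45,080 by headcount (total 564): R&D 19,103.05 → $19,105; Assembly 14,467.16 → $14,465; Shipping 11,509.79 → $11,510.
Totals: R&D $6,440 + $19,105 = $25,545; Assembly $6,440 + $14,465 = $20,905; Shipping $6,440 + $11,510 = $17,950.

R&D: $25,545; Assembly: $20,905; Shipping: $17,950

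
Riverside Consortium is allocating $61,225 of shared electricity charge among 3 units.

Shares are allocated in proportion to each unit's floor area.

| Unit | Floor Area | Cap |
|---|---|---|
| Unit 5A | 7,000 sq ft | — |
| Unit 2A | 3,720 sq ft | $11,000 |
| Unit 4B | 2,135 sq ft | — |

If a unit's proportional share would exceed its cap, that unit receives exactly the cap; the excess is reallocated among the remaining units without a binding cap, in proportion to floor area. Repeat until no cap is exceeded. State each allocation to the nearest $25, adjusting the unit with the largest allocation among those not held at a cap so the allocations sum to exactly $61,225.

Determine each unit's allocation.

Unit 5A: $38,475; Unit 2A: $11,000; Unit 4B: $11,750

Sum of floor area: 12,855.
Pro-rata shares before constraints: Unit 5A 33,339.17; Unit 2A 17,717.39; Unit 4B 10,168.45.
Cap binds for Unit 2A ($11,000); residual $50,225 reallocated over remaining floor area 9,135.
Redistributed shares: Unit 5A 38,486.59 → $38,475; Unit 4B 11,738.41 → $11,750.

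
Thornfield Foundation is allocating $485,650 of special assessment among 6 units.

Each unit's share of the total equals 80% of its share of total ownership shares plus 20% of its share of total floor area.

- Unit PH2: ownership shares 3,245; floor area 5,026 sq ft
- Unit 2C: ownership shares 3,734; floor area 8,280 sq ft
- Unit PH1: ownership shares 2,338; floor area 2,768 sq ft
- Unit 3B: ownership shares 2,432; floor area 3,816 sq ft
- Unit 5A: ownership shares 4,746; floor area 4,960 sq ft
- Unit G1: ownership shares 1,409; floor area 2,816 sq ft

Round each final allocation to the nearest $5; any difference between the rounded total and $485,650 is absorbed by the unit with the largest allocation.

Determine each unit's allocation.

Unit PH2: $88,060 | Unit 2C: $110,100 | Unit PH1: $60,455 | Unit 3B: $66,170 | Unit 5A: $120,405 | Unit G1: $40,460

Ownership shares total 17,904; floor area total 27,666.
Combined weights (80% ownership shares + 20% floor area): Unit PH2 0.1813; Unit 2C 0.2267; Unit PH1 0.1245; Unit 3B 0.1363; Unit 5A 0.2479; Unit G1 0.0833.
Pro-rata amounts: Unit PH2 88,062.40; Unit 2C 110,097.95; Unit PH1 60,452.93; Unit 3B 66,172.08; Unit 5A 120,402.65; Unit G1 40,461.99.
At nearest $5: Unit PH2 $88,060; Unit 2C $110,100; Unit PH1 $60,455; Unit 3B $66,170; Unit 5A $120,405; Unit G1 $40,460. Sum = $485,650.
Sum already equals the total — no adjustment.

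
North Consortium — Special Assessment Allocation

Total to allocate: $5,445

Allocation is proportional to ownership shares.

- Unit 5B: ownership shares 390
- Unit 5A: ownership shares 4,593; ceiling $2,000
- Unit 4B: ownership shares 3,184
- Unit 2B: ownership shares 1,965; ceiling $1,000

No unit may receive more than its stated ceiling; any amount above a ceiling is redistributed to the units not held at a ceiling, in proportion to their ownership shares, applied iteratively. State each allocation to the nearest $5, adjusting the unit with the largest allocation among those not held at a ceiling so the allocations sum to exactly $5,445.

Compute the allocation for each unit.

Total ownership shares = 10,132.
Pro-rata shares before constraints: Unit 5B 209.59; Unit 5A 2,468.31; Unit 4B 1,711.10; Unit 2B 1,056.00.
Capped: Unit 5A ($2,000), Unit 2B ($1,000); remaining pool $2,445 reallocated over remaining ownership shares 3,574.
Redistributed shares: Unit 5B 266.80 → $265; Unit 4B 2,178.20 → $2,180.

Unit 5B: $265; Unit 5A: $2,000; Unit 4B: $2,180; Unit 2B: $1,000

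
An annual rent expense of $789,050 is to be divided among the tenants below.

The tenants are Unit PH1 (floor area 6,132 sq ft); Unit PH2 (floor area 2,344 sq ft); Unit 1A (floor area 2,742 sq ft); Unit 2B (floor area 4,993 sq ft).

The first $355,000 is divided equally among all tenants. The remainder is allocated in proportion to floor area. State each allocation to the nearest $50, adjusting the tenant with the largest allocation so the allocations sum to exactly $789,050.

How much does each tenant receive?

First tranche $355,000 split equally: $88,750 each.
Remainder $434,050 by floor area (total 16,211): Unit PH1 164,184.48 → $164,200; Unit PH2 62,760.67 → $62,750; Unit 1A 73,417.13 → $73,400; Unit 2B 133,687.72 → $133,700.
Totals: Unit PH1 $88,750 + $164,200 = $252,950; Unit PH2 $88,750 + $62,750 = $151,500; Unit 1A $88,750 + $73,400 = $162,150; Unit 2B $88,750 + $133,700 = $222,450.

Unit PH1: $252,950 | Unit PH2: $151,500 | Unit 1A: $162,150 | Unit 2B: $222,450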